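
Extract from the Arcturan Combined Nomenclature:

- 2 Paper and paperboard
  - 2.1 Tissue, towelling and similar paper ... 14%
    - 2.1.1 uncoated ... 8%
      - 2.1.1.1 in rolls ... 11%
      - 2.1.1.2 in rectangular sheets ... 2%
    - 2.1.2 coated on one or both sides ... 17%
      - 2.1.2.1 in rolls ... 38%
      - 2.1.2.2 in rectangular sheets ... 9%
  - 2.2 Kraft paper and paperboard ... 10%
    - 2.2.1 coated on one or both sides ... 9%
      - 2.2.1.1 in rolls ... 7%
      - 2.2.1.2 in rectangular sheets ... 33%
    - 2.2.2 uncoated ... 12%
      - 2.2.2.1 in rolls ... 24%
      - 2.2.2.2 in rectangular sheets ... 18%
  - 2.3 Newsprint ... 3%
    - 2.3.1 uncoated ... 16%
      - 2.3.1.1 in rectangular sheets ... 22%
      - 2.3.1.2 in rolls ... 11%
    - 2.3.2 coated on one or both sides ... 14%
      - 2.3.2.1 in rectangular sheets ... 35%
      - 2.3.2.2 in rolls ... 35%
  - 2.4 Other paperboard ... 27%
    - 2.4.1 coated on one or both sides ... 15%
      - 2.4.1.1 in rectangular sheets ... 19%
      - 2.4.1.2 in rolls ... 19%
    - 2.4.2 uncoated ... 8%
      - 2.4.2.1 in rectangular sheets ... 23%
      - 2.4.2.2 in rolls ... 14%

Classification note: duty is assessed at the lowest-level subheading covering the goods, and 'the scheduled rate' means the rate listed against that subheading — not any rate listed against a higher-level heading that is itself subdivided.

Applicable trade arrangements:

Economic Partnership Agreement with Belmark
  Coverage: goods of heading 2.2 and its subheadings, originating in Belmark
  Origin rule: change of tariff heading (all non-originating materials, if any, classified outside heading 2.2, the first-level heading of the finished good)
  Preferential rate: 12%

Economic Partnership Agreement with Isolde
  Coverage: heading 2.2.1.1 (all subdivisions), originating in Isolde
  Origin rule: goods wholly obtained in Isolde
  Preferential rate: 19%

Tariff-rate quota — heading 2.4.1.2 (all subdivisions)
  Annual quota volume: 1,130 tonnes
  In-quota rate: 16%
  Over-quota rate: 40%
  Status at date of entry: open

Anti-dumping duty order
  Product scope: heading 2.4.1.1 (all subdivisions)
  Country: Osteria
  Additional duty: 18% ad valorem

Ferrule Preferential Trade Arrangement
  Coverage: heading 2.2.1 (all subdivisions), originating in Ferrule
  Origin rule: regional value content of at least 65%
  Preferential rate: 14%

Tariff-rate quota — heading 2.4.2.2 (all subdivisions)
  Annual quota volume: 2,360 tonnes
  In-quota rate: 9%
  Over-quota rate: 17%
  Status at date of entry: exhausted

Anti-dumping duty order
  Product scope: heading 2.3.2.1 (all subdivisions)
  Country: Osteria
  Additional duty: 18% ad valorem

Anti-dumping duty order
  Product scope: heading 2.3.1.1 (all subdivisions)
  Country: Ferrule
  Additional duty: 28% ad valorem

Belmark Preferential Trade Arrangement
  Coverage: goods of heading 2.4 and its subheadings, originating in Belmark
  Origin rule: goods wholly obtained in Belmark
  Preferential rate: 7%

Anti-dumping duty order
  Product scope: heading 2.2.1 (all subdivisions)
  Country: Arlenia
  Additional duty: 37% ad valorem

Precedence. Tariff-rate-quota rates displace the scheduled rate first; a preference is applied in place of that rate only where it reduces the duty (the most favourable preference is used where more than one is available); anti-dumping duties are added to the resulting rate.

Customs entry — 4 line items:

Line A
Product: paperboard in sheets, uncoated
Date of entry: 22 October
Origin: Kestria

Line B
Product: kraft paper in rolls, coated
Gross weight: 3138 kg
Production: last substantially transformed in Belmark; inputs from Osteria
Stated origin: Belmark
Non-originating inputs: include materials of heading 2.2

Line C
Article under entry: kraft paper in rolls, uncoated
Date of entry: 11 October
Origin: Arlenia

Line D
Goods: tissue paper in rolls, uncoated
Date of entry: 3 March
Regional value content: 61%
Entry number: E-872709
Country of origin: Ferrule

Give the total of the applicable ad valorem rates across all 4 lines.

65%

Line A: paperboard → 2.4; uncoated → 2.4.2; in sheets → 2.4.2.1. Scheduled 23%. No special measure applies. → 23%.
Line B: kraft paper → 2.2; coated → 2.2.1; in rolls → 2.2.1.1. Scheduled 7%. Belmark agreement on 2.2: CTH not met; Belmark agreement on 2.4: 2.2.1.1 not covered. → 7%.
Line C: kraft paper → 2.2; uncoated → 2.2.2; in rolls → 2.2.2.1. Scheduled 24%. No special measure applies. → 24%.
Line D: tissue paper → 2.1; uncoated → 2.1.1; in rolls → 2.1.1.1. Scheduled 11%. Ferrule agreement on 2.2.1: 2.1.1.1 not covered. → 11%.
Sum: 23% + 7% + 24% + 11% = 65%.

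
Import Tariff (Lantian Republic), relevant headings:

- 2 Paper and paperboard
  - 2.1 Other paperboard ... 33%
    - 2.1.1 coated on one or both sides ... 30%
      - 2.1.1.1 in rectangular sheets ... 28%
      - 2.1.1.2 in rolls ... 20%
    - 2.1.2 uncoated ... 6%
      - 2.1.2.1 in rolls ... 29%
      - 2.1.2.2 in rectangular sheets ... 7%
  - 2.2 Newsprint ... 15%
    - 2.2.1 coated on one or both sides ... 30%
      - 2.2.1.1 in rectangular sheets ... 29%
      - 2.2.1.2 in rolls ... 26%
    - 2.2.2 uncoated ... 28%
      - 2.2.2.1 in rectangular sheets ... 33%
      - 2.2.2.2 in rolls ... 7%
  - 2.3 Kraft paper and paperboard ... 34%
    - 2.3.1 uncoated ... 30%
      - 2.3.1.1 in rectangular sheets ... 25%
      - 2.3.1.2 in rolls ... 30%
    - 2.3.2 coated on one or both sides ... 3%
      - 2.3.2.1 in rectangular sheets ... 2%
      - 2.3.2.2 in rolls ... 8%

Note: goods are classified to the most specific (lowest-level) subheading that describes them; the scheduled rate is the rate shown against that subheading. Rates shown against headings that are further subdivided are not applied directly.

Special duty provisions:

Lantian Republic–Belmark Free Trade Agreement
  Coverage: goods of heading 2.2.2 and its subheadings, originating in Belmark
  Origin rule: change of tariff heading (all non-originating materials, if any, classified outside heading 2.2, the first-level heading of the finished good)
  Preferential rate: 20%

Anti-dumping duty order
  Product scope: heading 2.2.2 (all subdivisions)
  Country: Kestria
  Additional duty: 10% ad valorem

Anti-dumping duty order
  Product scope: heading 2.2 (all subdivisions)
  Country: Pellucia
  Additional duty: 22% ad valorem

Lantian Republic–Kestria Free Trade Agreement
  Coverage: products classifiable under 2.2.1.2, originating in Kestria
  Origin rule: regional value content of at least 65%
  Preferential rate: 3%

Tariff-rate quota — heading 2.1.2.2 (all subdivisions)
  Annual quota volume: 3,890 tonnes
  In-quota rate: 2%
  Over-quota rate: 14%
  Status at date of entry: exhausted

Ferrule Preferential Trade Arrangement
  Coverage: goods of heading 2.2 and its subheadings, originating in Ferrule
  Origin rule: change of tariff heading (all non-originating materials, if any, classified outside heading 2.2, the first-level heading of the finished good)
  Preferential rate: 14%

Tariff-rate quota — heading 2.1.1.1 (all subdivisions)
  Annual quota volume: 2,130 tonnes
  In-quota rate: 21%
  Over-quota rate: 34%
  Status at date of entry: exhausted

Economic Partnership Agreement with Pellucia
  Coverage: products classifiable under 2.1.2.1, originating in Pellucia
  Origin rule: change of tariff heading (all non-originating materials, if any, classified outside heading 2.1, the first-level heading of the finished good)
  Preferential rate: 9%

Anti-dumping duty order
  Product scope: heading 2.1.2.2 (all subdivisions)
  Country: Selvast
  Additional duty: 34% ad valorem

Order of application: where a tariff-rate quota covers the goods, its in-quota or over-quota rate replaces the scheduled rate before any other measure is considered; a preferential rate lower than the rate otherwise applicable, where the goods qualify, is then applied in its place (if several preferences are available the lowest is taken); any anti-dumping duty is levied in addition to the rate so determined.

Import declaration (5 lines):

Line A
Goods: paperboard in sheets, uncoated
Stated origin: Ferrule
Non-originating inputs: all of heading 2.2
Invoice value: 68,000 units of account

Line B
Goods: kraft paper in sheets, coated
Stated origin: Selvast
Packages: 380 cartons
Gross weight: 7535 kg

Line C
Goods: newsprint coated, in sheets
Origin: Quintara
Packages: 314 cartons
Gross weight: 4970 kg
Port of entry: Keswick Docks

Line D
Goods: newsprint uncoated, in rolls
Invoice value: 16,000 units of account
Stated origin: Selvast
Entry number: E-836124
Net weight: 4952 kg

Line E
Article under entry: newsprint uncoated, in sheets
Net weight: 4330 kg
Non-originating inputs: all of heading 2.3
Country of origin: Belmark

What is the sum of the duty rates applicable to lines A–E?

72%

Line A: paperboard → 2.1; uncoated → 2.1.2; in sheets → 2.1.2.2. Scheduled 7%. quota on 2.1.2.2 exhausted → over-quota 14%; Ferrule agreement on 2.2: 2.1.2.2 not covered. → 14%.
Line B: kraft paper → 2.3; coated → 2.3.2; in sheets → 2.3.2.1. Scheduled 2%. No special measure applies. → 2%.
Line C: newsprint → 2.2; coated → 2.2.1; in sheets → 2.2.1.1. Scheduled 29%. No special measure applies. → 29%.
Line D: newsprint → 2.2; uncoated → 2.2.2; in rolls → 2.2.2.2. Scheduled 7%. No special measure applies. → 7%.
Line E: newsprint → 2.2; uncoated → 2.2.2; in sheets → 2.2.2.1. Scheduled 33%. Belmark agreement on 2.2.2: CTH met → 20% available; preferential 20%. → 20%.
Sum: 14% + 2% + 29% + 7% + 20% = 72%.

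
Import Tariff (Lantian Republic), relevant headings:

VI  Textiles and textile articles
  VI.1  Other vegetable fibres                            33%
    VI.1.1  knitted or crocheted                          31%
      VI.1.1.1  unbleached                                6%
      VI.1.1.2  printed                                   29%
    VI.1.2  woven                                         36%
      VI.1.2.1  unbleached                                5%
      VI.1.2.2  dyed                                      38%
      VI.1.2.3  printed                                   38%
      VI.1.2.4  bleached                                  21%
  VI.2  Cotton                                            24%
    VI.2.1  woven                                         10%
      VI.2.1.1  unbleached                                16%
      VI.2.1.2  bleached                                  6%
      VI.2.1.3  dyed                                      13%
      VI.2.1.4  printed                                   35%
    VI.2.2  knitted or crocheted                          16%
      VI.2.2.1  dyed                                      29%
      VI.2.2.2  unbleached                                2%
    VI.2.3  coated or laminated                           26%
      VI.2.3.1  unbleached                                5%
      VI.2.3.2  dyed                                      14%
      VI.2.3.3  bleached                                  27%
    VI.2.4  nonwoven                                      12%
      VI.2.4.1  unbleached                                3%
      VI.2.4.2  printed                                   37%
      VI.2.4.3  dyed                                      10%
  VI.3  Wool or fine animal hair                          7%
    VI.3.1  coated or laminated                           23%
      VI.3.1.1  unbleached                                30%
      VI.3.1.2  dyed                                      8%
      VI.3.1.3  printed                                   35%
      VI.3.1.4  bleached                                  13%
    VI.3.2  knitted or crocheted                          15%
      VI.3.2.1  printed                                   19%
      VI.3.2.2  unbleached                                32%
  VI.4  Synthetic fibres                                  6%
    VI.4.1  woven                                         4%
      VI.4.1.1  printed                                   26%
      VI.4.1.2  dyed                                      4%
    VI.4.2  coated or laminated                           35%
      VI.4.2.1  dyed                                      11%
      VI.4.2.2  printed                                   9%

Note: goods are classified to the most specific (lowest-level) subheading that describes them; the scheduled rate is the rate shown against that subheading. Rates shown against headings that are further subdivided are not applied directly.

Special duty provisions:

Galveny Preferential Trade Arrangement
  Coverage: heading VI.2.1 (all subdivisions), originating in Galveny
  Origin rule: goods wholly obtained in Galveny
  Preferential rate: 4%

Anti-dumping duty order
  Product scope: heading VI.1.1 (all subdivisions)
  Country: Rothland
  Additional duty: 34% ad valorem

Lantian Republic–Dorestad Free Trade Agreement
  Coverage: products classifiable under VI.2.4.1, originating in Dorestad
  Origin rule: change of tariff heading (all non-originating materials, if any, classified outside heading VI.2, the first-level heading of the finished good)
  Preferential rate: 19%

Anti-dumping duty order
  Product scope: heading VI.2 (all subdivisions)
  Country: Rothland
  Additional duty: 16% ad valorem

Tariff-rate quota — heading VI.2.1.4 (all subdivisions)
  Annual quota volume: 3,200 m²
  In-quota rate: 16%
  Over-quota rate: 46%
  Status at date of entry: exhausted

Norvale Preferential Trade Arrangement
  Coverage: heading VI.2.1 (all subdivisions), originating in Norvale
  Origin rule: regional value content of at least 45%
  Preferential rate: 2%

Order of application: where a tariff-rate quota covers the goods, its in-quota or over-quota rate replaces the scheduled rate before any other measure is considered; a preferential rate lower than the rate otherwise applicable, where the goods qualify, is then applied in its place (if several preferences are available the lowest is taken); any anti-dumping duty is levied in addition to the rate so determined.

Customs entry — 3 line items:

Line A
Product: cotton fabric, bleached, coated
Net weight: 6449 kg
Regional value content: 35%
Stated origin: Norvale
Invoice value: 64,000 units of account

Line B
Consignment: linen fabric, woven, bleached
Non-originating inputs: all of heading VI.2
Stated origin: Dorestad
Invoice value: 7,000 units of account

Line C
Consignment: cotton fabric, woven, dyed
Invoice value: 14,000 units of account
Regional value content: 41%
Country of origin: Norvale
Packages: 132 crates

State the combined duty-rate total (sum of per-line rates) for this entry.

61%

Line A: cotton → VI.2; coated → VI.2.3; bleached → VI.2.3.3. Scheduled 27%. Norvale agreement on VI.2.1: VI.2.3.3 not covered. → 27%.
Line B: linen → VI.1; woven → VI.1.2; bleached → VI.1.2.4. Scheduled 21%. Dorestad agreement on VI.2.4.1: VI.1.2.4 not covered. → 21%.
Line C: cotton → VI.2; woven → VI.2.1; dyed → VI.2.1.3. Scheduled 13%. Norvale agreement on VI.2.1: RVC < 45%. → 13%.
Sum: 27% + 21% + 13% = 61%.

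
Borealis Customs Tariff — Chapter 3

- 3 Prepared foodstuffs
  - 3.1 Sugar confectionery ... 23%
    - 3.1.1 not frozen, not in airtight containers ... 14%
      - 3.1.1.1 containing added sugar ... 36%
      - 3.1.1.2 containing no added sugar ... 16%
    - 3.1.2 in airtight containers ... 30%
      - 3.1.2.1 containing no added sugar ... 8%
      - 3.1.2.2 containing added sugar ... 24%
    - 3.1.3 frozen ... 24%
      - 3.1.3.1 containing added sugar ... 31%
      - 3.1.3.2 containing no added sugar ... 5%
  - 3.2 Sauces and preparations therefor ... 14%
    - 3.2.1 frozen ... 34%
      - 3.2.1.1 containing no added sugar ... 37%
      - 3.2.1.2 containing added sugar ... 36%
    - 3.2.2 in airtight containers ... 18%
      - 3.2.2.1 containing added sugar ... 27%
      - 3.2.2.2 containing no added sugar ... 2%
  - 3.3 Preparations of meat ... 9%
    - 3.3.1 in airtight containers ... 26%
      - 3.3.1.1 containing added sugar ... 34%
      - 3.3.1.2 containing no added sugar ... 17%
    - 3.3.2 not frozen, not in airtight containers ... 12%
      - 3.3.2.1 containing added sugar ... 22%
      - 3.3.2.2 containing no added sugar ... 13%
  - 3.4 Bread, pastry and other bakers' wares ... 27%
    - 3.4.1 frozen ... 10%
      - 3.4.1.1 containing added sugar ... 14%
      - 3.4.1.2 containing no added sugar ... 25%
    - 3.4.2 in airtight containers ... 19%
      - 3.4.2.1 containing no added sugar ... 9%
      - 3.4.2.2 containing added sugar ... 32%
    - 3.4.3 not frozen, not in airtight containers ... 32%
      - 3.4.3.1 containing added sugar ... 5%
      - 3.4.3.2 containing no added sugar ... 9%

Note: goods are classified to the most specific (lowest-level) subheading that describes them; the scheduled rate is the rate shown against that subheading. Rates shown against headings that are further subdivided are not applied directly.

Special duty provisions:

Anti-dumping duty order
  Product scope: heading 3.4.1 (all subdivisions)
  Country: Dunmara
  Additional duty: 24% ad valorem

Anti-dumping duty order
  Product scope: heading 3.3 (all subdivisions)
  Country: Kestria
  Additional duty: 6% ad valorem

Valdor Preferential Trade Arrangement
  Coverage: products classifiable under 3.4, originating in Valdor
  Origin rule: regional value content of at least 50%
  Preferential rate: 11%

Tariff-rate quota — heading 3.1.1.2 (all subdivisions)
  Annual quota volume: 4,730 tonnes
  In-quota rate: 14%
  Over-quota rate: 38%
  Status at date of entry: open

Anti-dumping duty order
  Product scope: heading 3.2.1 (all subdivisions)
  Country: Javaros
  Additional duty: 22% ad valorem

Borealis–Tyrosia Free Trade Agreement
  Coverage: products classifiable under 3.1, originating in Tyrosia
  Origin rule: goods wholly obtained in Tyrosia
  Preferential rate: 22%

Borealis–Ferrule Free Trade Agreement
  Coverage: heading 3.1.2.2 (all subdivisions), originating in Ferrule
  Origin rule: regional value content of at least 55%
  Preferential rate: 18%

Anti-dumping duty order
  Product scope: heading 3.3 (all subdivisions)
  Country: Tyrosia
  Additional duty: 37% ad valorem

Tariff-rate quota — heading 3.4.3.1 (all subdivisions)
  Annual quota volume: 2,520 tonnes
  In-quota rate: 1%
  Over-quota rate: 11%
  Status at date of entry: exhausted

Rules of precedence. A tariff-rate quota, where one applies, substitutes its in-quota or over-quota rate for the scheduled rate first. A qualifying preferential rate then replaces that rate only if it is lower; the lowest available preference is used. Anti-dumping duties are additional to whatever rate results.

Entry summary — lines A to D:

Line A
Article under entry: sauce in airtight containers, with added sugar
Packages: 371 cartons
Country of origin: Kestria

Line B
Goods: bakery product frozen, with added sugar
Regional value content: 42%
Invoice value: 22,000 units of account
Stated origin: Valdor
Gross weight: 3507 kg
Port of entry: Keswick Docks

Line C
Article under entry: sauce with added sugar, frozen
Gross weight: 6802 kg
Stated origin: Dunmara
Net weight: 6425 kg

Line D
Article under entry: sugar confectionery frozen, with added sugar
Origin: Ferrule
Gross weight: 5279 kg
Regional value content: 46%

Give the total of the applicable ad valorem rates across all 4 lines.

108%

Line A: sauce → 3.2; in airtight containers → 3.2.2; with added sugar → 3.2.2.1. Scheduled 27%. No special measure applies. → 27%.
Line B: bakery product → 3.4; frozen → 3.4.1; with added sugar → 3.4.1.1. Scheduled 14%. Valdor agreement on 3.4: RVC < 50%. → 14%.
Line C: sauce → 3.2; frozen → 3.2.1; with added sugar → 3.2.1.2. Scheduled 36%. No special measure applies. → 36%.
Line D: sugar confectionery → 3.1; frozen → 3.1.3; with added sugar → 3.1.3.1. Scheduled 31%. Ferrule agreement on 3.1.2.2: 3.1.3.1 not covered. → 31%.
Sum: 27% + 14% + 36% + 31% = 108%.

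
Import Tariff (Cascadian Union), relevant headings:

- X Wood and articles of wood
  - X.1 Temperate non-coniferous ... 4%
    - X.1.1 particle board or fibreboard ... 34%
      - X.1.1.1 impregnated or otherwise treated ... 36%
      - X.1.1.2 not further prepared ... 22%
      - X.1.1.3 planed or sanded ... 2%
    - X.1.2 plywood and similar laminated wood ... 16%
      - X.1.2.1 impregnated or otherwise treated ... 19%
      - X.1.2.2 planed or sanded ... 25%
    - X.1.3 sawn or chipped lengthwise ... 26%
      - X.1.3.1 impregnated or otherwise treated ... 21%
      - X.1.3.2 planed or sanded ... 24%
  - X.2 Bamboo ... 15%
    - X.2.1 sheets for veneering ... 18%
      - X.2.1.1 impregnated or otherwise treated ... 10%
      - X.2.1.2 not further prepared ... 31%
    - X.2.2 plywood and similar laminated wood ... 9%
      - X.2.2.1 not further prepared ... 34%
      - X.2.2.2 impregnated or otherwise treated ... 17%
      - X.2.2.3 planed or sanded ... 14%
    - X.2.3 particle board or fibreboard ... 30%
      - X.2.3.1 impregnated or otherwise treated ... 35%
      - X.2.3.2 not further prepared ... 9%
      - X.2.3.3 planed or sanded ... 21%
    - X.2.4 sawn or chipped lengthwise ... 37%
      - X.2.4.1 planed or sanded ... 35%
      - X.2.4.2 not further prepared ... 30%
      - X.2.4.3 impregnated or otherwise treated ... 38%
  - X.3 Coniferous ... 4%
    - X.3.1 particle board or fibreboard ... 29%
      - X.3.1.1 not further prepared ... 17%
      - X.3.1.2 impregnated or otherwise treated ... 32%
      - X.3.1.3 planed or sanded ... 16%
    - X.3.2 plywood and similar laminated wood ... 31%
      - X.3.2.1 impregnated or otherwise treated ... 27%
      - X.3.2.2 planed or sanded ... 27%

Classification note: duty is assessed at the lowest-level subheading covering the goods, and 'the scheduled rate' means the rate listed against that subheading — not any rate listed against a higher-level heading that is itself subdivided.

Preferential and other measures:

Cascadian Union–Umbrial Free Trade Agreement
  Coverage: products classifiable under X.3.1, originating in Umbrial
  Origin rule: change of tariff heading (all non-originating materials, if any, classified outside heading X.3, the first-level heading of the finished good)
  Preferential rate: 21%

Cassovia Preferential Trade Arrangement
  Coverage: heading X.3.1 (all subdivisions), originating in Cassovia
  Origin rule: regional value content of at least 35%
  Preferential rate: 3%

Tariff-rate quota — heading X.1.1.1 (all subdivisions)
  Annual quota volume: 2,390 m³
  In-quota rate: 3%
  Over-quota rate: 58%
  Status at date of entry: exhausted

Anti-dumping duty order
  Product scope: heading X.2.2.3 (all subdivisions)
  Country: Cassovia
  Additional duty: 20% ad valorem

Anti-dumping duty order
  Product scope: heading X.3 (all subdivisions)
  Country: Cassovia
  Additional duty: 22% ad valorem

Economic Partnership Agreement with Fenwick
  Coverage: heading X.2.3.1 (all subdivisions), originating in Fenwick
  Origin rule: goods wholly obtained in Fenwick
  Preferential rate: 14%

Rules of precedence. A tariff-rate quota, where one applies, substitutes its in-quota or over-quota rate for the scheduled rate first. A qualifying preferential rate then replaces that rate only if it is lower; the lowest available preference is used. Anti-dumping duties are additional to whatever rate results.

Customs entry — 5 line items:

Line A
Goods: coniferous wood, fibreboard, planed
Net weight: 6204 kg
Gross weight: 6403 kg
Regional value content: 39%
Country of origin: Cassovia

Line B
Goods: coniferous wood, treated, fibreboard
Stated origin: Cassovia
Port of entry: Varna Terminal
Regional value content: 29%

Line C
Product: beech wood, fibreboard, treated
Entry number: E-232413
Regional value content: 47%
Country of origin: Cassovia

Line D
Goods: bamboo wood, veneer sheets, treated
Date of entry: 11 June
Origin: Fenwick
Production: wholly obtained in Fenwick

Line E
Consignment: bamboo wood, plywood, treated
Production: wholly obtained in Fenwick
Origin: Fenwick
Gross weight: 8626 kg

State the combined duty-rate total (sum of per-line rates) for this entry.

164%

Line A: coniferous → X.3; fibreboard → X.3.1; planed → X.3.1.3. Scheduled 16%. Cassovia agreement on X.3.1: RVC ≥ 35% → 3% available; preferential 3%; anti-dumping (Cassovia, X.3): +22%; total 3% + 22% = 25%. → 25%.
Line B: coniferous → X.3; fibreboard → X.3.1; treated → X.3.1.2. Scheduled 32%. Cassovia agreement on X.3.1: RVC < 35%; anti-dumping (Cassovia, X.3): +22%; total 32% + 22% = 54%. → 54%.
Line C: beech → X.1; fibreboard → X.1.1; treated → X.1.1.1. Scheduled 36%. quota on X.1.1.1 exhausted → over-quota 58%; Cassovia agreement on X.3.1: X.1.1.1 not covered. → 58%.
Line D: bamboo → X.2; veneer sheets → X.2.1; treated → X.2.1.1. Scheduled 10%. Fenwick agreement on X.2.3.1: X.2.1.1 not covered. → 10%.
Line E: bamboo → X.2; plywood → X.2.2; treated → X.2.2.2. Scheduled 17%. Fenwick agreement on X.2.3.1: X.2.2.2 not covered. → 17%.
Sum: 25% + 54% + 58% + 10% + 17% = 164%.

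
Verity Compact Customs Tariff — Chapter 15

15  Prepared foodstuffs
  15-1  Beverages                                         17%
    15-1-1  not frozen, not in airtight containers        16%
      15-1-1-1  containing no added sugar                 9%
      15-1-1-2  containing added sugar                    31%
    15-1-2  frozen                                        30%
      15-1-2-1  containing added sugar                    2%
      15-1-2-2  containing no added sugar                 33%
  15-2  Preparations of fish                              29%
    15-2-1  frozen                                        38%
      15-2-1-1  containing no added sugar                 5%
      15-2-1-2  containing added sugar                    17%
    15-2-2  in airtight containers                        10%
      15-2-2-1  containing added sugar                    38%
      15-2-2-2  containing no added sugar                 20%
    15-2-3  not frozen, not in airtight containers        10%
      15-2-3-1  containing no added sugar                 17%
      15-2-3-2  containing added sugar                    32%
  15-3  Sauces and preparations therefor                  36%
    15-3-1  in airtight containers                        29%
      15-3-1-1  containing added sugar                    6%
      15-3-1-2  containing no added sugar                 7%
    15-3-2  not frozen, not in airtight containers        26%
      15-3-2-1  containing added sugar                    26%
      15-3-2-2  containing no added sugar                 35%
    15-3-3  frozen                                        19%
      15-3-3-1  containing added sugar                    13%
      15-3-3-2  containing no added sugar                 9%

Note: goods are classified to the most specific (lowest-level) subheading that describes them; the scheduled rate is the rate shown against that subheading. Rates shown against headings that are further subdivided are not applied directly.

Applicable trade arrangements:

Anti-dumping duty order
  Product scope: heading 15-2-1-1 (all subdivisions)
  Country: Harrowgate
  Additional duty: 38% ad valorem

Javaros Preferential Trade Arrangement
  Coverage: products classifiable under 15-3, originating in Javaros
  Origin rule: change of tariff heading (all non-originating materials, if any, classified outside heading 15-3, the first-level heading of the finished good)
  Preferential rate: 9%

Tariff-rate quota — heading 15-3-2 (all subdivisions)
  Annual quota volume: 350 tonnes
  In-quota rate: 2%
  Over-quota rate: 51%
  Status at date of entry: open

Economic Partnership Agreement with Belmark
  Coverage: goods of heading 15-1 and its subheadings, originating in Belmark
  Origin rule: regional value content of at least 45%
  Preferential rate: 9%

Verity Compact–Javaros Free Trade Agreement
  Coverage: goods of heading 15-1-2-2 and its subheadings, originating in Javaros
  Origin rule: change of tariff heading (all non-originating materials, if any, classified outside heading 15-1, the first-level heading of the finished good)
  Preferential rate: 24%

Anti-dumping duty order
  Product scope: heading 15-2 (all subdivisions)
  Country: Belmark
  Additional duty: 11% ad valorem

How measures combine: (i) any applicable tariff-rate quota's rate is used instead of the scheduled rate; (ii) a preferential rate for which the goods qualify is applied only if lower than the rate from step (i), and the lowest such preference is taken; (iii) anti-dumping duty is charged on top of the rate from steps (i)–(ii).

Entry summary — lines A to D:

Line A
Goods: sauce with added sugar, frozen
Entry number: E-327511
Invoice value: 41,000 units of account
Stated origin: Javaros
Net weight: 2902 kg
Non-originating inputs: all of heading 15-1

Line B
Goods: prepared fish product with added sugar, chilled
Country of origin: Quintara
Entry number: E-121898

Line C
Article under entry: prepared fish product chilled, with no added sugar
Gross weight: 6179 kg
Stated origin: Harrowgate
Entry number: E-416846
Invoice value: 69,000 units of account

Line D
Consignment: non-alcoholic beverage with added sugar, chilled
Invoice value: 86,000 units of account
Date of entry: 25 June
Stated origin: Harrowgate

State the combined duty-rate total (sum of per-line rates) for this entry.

89%

Line A: sauce → 15-3; frozen → 15-3-3; with added sugar → 15-3-3-1. Scheduled 13%. Javaros agreement on 15-3: CTH met → 9% available; Javaros agreement on 15-1-2-2: 15-3-3-1 not covered; preferential 9%. → 9%.
Line B: prepared fish product → 15-2; chilled → 15-2-3; with added sugar → 15-2-3-2. Scheduled 32%. No special measure applies. → 32%.
Line C: prepared fish product → 15-2; chilled → 15-2-3; with no added sugar → 15-2-3-1. Scheduled 17%. No special measure applies. → 17%.
Line D: non-alcoholic beverage → 15-1; chilled → 15-1-1; with added sugar → 15-1-1-2. Scheduled 31%. No special measure applies. → 31%.
Sum: 9% + 32% + 17% + 31% = 89%.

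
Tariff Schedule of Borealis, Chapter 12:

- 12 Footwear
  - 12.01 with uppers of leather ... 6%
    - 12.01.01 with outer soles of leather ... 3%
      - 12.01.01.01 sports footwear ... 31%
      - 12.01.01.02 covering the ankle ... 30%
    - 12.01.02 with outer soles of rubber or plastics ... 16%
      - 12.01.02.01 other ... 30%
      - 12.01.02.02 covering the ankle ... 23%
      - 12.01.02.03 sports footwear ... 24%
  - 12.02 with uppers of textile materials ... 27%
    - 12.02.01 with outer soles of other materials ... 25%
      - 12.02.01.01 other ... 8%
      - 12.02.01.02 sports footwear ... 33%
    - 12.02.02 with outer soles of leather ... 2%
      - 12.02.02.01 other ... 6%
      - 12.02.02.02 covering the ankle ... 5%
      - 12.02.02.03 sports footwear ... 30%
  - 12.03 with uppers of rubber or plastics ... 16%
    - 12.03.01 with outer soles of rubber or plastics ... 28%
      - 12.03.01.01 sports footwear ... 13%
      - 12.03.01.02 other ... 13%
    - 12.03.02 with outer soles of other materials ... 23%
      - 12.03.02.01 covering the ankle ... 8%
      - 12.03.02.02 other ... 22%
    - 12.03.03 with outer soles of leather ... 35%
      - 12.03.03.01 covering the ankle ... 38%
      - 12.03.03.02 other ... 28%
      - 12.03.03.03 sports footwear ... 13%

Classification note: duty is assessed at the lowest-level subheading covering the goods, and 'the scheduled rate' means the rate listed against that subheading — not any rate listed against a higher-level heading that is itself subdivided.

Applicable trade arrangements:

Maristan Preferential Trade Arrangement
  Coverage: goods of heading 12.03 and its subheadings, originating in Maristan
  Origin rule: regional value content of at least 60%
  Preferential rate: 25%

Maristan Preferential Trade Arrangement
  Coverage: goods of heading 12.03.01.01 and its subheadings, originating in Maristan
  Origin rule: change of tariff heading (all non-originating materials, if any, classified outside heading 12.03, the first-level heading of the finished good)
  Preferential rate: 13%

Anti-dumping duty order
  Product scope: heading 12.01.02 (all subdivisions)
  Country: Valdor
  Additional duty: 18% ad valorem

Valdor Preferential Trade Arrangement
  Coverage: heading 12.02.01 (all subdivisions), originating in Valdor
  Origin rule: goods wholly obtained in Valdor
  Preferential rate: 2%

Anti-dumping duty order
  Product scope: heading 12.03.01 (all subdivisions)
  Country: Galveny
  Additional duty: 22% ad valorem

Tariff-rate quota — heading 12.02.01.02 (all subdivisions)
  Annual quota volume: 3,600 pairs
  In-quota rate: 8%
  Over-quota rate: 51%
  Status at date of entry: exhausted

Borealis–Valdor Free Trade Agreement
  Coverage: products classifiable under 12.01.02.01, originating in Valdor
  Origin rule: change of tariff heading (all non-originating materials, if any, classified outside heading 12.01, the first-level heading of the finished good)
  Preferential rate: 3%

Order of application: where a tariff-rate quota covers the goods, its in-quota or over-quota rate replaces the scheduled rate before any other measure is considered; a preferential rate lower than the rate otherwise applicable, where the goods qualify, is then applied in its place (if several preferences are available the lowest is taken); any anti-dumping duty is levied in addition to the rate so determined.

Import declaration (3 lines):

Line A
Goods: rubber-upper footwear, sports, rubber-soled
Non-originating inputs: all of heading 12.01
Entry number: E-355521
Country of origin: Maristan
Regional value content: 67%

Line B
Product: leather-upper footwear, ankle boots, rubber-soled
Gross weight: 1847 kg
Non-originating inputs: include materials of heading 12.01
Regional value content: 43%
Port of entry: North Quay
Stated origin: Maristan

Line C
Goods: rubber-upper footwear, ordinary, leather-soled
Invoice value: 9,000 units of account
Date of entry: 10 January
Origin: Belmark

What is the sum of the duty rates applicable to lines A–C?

Line A: rubber-upper → 12.03; rubber-soled → 12.03.01; sports → 12.03.01.01. Scheduled 13%. Maristan agreement on 12.03: RVC ≥ 60% → 25% available; Maristan agreement on 12.03.01.01: CTH met → 13% available; preference 13% not lower than 13% → no reduction. → 13%.
Line B: leather-upper → 12.01; rubber-soled → 12.01.02; ankle boots → 12.01.02.02. Scheduled 23%. Maristan agreement on 12.03: 12.01.02.02 not covered; Maristan agreement on 12.03.01.01: 12.01.02.02 not covered. → 23%.
Line C: rubber-upper → 12.03; leather-soled → 12.03.03; ordinary → 12.03.03.02. Scheduled 28%. No special measure applies. → 28%.
Sum: 13% + 23% + 28% = 64%.

64%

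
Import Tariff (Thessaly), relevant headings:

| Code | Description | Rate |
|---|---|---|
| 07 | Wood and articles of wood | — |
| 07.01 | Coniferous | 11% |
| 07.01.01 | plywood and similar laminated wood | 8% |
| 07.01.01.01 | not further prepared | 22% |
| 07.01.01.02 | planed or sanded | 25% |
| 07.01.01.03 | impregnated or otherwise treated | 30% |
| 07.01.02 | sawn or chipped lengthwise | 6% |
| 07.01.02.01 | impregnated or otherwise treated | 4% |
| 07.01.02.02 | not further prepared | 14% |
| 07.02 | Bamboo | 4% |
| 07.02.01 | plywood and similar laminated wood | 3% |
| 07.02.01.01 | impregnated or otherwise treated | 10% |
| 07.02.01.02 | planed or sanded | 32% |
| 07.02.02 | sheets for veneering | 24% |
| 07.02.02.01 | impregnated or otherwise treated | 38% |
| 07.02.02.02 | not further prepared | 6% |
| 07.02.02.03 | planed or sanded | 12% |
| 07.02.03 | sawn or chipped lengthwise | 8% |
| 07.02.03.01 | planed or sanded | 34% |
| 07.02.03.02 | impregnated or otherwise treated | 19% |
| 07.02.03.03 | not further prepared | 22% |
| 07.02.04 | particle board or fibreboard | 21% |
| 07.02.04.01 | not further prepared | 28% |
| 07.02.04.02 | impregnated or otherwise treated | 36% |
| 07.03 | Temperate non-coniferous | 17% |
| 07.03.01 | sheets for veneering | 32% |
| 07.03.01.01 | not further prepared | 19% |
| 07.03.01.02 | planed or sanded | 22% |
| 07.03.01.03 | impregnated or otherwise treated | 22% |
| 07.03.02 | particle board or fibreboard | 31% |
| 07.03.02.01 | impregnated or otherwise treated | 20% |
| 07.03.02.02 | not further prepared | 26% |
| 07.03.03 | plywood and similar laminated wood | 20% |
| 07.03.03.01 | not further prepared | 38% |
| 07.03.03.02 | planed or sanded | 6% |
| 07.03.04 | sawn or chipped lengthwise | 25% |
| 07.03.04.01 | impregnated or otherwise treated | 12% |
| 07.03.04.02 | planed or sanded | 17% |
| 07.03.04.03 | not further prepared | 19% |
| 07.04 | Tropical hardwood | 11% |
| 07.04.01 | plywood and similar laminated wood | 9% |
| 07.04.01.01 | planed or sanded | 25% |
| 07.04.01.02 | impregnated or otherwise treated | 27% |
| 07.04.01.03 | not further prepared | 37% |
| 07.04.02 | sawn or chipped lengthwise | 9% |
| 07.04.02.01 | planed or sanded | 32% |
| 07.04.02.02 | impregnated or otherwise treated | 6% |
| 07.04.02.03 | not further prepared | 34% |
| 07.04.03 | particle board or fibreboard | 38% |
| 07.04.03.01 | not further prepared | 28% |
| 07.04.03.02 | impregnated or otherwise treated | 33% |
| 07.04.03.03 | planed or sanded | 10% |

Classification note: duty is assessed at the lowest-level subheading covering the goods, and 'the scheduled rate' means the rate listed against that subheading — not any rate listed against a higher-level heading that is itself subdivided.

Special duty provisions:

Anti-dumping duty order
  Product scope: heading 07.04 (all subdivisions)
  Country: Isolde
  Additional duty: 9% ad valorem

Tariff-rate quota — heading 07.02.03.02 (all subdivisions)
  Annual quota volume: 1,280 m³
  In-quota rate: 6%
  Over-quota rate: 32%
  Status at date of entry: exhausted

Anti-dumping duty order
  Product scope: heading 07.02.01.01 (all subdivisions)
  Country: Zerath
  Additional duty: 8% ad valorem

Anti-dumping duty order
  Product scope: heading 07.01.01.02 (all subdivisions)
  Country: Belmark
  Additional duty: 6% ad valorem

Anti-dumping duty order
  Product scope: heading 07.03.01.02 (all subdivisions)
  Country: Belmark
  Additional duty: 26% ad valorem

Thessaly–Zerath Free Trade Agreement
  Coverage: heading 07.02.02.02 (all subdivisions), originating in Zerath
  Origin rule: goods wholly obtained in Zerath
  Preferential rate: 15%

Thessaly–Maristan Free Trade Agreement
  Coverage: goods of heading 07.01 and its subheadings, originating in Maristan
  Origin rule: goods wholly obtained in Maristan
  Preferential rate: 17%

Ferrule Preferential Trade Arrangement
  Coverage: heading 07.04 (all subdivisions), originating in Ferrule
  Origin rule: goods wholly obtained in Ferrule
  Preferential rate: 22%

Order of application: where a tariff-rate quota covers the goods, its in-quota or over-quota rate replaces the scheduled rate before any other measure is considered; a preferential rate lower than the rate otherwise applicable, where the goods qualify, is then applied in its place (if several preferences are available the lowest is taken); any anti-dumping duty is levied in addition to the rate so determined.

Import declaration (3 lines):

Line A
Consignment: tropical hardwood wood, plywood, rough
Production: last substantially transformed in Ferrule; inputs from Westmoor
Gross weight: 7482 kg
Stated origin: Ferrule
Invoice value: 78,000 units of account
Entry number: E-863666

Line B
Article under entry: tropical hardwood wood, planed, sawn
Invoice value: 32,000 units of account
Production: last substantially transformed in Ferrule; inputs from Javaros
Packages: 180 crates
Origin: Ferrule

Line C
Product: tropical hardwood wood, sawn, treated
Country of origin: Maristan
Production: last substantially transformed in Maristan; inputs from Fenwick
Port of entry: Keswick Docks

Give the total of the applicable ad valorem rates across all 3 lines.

75%

Line A: tropical hardwood → 07.04; plywood → 07.04.01; rough → 07.04.01.03. Scheduled 37%. Ferrule agreement on 07.04: not wholly obtained. → 37%.
Line B: tropical hardwood → 07.04; sawn → 07.04.02; planed → 07.04.02.01. Scheduled 32%. Ferrule agreement on 07.04: not wholly obtained. → 32%.
Line C: tropical hardwood → 07.04; sawn → 07.04.02; treated → 07.04.02.02. Scheduled 6%. Maristan agreement on 07.01: 07.04.02.02 not covered. → 6%.
Sum: 37% + 32% + 6% = 75%.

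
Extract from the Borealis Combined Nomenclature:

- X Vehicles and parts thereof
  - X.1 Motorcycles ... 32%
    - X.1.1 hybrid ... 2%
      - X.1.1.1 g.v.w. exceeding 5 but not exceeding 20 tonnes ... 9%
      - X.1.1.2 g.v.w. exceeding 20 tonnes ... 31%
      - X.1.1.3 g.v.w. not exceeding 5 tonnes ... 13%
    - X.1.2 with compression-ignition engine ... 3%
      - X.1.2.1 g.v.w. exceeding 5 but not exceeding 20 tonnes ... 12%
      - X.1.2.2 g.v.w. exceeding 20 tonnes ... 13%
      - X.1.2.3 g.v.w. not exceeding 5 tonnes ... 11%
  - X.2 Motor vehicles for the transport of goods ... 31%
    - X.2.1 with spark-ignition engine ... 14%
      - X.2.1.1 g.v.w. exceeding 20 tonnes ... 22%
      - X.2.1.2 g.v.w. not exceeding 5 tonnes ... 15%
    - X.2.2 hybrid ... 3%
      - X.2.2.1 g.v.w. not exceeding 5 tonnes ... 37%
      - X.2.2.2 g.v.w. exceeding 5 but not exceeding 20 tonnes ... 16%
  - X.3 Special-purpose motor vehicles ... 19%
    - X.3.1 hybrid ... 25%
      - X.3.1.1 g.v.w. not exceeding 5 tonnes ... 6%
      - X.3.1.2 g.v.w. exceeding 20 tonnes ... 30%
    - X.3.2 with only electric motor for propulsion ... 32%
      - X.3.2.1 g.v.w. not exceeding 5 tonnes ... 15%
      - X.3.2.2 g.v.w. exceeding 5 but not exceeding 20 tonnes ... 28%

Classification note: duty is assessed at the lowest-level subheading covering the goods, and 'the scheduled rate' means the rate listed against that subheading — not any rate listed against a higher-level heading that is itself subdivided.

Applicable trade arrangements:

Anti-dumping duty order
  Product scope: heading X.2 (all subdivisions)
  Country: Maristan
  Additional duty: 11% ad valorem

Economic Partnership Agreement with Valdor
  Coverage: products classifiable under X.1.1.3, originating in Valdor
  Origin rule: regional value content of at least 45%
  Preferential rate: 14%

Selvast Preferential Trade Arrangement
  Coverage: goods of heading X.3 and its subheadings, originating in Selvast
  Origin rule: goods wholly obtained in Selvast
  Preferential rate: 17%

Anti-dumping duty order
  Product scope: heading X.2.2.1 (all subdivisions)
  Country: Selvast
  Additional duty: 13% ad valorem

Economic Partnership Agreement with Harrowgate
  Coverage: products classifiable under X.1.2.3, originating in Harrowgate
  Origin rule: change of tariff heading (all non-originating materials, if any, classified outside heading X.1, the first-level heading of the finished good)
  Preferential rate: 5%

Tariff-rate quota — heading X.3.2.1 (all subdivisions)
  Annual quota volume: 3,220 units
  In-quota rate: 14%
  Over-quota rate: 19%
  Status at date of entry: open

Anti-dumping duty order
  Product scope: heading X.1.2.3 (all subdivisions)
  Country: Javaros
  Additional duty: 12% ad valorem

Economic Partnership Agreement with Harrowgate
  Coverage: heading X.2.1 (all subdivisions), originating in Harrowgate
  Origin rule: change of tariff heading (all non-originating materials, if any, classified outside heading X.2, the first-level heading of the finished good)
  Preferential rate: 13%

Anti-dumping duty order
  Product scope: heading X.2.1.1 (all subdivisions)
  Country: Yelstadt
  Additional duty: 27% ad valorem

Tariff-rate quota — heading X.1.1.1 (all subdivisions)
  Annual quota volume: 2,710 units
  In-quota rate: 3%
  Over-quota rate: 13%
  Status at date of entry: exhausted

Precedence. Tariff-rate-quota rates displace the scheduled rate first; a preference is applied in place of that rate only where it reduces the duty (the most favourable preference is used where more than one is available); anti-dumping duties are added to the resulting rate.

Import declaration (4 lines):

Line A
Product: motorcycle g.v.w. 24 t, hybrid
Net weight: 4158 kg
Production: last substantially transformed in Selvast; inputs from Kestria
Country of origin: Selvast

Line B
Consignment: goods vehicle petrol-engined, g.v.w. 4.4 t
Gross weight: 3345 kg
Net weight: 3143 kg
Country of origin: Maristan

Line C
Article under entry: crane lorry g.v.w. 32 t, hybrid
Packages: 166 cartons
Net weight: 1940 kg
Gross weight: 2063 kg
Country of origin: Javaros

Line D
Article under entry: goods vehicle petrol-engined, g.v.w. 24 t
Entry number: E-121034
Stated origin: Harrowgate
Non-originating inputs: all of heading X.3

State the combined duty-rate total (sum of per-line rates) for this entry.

100%

Line A: motorcycle → X.1; hybrid → X.1.1; g.v.w. 24 t → X.1.1.2. Scheduled 31%. Selvast agreement on X.3: X.1.1.2 not covered. → 31%.
Line B: goods vehicle → X.2; petrol-engined → X.2.1; g.v.w. 4.4 t → X.2.1.2. Scheduled 15%. anti-dumping (Maristan, X.2): +11%; total 15% + 11% = 26%. → 26%.
Line C: crane lorry → X.3; hybrid → X.3.1; g.v.w. 32 t → X.3.1.2. Scheduled 30%. No special measure applies. → 30%.
Line D: goods vehicle → X.2; petrol-engined → X.2.1; g.v.w. 24 t → X.2.1.1. Scheduled 22%. Harrowgate agreement on X.1.2.3: X.2.1.1 not covered; Harrowgate agreement on X.2.1: CTH met → 13% available; preferential 13%. → 13%.
Sum: 31% + 26% + 30% + 13% = 100%.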